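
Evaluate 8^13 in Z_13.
Using Fermat: 8^{12} ≡ 1 (mod 13). 13 ≡ 1 (mod 12). So 8^{13} ≡ 8^{1} ≡ 8 (mod 13)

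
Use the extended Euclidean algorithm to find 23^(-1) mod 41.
Extended GCD: 23(-16) + 41(9) = 1. So 23^(-1) ≡ -16 ≡ 25 (mod 41). Verify: 23 × 25 = 575 ≡ 1 (mod 41)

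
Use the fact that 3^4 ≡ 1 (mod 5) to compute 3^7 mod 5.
By Fermat: 3^{4} ≡ 1 (mod 5). So 3^{7} = 3^{4} · 3^{3} ≡ 3^{3} ≡ 2 (mod 5)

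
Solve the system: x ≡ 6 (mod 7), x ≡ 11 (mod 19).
M = 7 × 19 = 133. M₁ = 19, y₁ ≡ 3 (mod 7). M₂ = 7, y₂ ≡ 11 (mod 19). x = 6×19×3 + 11×7×11 ≡ 125 (mod 133)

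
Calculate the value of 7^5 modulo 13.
By repeated squaring (mod 13): 7^{1}≡7, 7^{2}≡10, 7^{4}≡9. Then 7^{5} = 7^{4+1} ≡ 9 × 7 ≡ 11 (mod 13)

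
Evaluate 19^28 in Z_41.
By repeated squaring (mod 41): 19^{1}≡19, 19^{2}≡33, 19^{4}≡23, 19^{8}≡37, 19^{16}≡16. Then 19^{28} = 19^{16+8+4} ≡ 16 × 37 × 23 ≡ 4 (mod 41)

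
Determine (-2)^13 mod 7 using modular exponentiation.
Using Fermat: (-2)^{6} ≡ 1 (mod 7). 13 ≡ 1 (mod 6). So (-2)^{13} ≡ (-2)^{1} ≡ 5 (mod 7)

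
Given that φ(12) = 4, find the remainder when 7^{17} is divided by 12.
By Euler: 7^{4} ≡ 1 mod 12 since gcd(7, 12) = 1. 17 = 4×4 + 1. So 7^{17} ≡ 7^{1} ≡ 7 mod 12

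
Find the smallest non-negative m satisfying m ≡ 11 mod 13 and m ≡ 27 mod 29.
M = 13 × 29 = 377. M₁ = 29, y₁ ≡ 9 mod 13. M₂ = 13, y₂ ≡ 9 mod 29. m = 11×29×9 + 27×13×9 ≡ 375 mod 377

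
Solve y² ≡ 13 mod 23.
The square roots of 13 mod 23 are 6 and 17. Verify: 6² = 36 ≡ 13 mod 23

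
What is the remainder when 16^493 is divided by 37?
Using Fermat: 16^{36} ≡ 1 mod 37. 493 ≡ 25 mod 36. So 16^{493} ≡ 16^{25} ≡ 12 mod 37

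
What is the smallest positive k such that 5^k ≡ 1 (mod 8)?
Powers of 5 mod 8: 5^1≡5, 5^2≡1. Order = 2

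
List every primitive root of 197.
There are φ(196) = 84 primitive roots mod 197: {2, 3, 5, 8, 11, 12, 13, 17, 18, 21, 27, 30, 31, 32, 35, 38, 44, 45, 46, 48, 50, 52, 56, 57, 58, 66, 67, 71, 72, 73, 74, 75, 78, 79, 80, 82, 86, 89, 91, 94, 95, 98, 99, 102, 103, 106, 108, 111, 115, 117, 118, 119, 122, 123, 124, 125, 126, 130, 131, 139, 140, 141, 145, 147, 149, 151, 152, 153, 159, 162, 165, 166, 167, 170, 176, 179, 180, 184, 185, 186, 189, 192, 194, 195}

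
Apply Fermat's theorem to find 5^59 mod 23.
By Fermat: 5^{22} ≡ 1 mod 23. 59 = 2×22 + 15. So 5^{59} ≡ 5^{15} ≡ 19 mod 23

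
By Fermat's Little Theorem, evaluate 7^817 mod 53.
By Fermat: 7^{52} ≡ 1 mod 53. 817 ≡ 37 mod 52. So 7^{817} ≡ 7^{37} ≡ 40 mod 53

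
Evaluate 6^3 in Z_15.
6^{3} = 216 ≡ 6 (mod 15)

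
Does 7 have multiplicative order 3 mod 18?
Powers of 7 mod 18: 7^1≡7, 7^2≡13, 7^3≡1. First k with 7^k≡1 is k=3. Yes, ord_18(7) = 3.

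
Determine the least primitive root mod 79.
g = 3. For each prime q|78: 3^{39}≡78, 3^{26}≡23, 3^{6}≡18, none ≡ 1, so ord_79(3) = 78 and 3 is a primitive root.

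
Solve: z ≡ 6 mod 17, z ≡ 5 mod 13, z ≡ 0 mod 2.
M = 17 × 13 × 2 = 442. M₁ = 26, y₁ ≡ 2 mod 17. M₂ = 34, y₂ ≡ 5 mod 13. M₃ = 221, y₃ ≡ 1 mod 2. z = 6×26×2 + 5×34×5 + 0×221×1 ≡ 278 mod 442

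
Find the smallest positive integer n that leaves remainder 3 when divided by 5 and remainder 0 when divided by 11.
M = 5 × 11 = 55. M₁ = 11, y₁ ≡ 1 mod 5. M₂ = 5, y₂ ≡ 9 mod 11. n = 3×11×1 + 0×5×9 ≡ 33 mod 55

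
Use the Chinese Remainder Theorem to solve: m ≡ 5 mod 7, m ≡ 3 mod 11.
M = 7 × 11 = 77. M₁ = 11, y₁ ≡ 2 mod 7. M₂ = 7, y₂ ≡ 8 mod 11. m = 5×11×2 + 3×7×8 ≡ 47 mod 77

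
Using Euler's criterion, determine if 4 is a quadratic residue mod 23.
By Euler's criterion: 4^{11} ≡ 1 mod 23. Since this equals 1, 4 is a QR.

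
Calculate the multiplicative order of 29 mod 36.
Powers of 29 mod 36: 29^1≡29, 29^2≡13, 29^3≡17, 29^4≡25, 29^5≡5, 29^6≡1. So the order of 29 is 6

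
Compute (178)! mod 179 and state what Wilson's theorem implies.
(178)! mod 179 = 178. Since this equals -1 mod 179, Wilson confirms 179 is prime.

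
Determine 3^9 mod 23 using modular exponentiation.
By repeated squaring mod 23: 3^{1}≡3, 3^{2}≡9, 3^{4}≡12, 3^{8}≡6. Then 3^{9} = 3^{8+1} ≡ 6 × 3 ≡ 18 mod 23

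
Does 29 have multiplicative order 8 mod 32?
Powers of 29 mod 32: 29^1≡29, 29^2≡9, 29^3≡5, 29^4≡17, 29^5≡13, 29^6≡25, 29^7≡21, 29^8≡1. First k with 29^k≡1 is k=8. Yes, ord_32(29) = 8.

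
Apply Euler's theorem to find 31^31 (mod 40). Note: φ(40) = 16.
By Euler: 31^{16} ≡ 1 (mod 40) since gcd(31, 40) = 1. 31 = 1×16 + 15. So 31^{31} ≡ 31^{15} ≡ 31 (mod 40)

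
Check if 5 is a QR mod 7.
By Euler's criterion: 5^{3} ≡ 6 (mod 7). Since this equals -1 (≡ 6), 5 is not a QR.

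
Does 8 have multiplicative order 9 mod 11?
Powers of 8 mod 11: 8^1≡8, 8^2≡9, 8^3≡6, 8^4≡4, 8^5≡10, 8^6≡3, 8^7≡2, 8^8≡5, 8^9≡7, 8^10≡1. 8^9≡7≢1, so ord ≠ 9. No, the actual order is 10.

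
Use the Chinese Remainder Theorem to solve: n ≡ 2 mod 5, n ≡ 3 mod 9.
M = 5 × 9 = 45. M₁ = 9, y₁ ≡ 4 mod 5. M₂ = 5, y₂ ≡ 2 mod 9. n = 2×9×4 + 3×5×2 ≡ 12 mod 45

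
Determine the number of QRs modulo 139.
For prime 139, there are (p-1)/2 = (139-1)/2 = 69 quadratic residues (excluding 0).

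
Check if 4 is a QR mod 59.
By Euler's criterion: 4^{29} ≡ 1 mod 59. Since this equals 1, 4 is a QR.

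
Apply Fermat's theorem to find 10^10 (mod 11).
By Fermat's Little Theorem, 10^{10} ≡ 1 (mod 11) since 11 is prime and gcd(10, 11) = 1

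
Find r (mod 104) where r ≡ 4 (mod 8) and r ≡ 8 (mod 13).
M = 8 × 13 = 104. M₁ = 13, y₁ ≡ 5 (mod 8). M₂ = 8, y₂ ≡ 5 (mod 13). r = 4×13×5 + 8×8×5 ≡ 60 (mod 104)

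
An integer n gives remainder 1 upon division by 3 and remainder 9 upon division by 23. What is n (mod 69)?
M = 3 × 23 = 69. M₁ = 23, y₁ ≡ 2 (mod 3). M₂ = 3, y₂ ≡ 8 (mod 23). n = 1×23×2 + 9×3×8 ≡ 55 (mod 69)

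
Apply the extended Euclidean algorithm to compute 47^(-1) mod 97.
Extended GCD: 47(-33) + 97(16) = 1. So 47^(-1) ≡ -33 ≡ 64 mod 97. Verify: 47 × 64 = 3008 ≡ 1 mod 97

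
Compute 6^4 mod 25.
6^{4} = 1296 ≡ 21 mod 25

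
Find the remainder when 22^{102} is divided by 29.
By Fermat: 22^{28} ≡ 1 mod 29. 102 = 3×28 + 18. So 22^{102} ≡ 22^{18} ≡ 23 mod 29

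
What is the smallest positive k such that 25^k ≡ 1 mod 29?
Powers of 25 mod 29: 25^1≡25, 25^2≡16, 25^3≡23, 25^4≡24, 25^5≡20, 25^6≡7, 25^7≡1. ord_29(25) = 7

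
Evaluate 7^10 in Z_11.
Using Fermat: 7^{10} ≡ 1 (mod 11). 10 ≡ 0 (mod 10). So 7^{10} ≡ 7^{0} ≡ 1 (mod 11)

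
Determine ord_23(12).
Powers of 12 mod 23: 12^1≡12, 12^2≡6, 12^3≡3, 12^4≡13, 12^5≡18, 12^6≡9, 12^7≡16, 12^8≡8, 12^9≡4, 12^10≡2, 12^11≡1. So the order of 12 is 11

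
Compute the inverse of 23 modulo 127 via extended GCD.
Extended GCD: 23(-11) + 127(2) = 1. So 23^(-1) ≡ -11 ≡ 116 mod 127. Verify: 23 × 116 = 2668 ≡ 1 mod 127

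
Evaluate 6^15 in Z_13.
Using Fermat: 6^{12} ≡ 1 mod 13. 15 ≡ 3 mod 12. So 6^{15} ≡ 6^{3} ≡ 8 mod 13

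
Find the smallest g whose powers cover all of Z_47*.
g = 5. Powers: [5, 25, 31, 14, 23, 21, 11, 8, 40, 12, ...] generates all 46 non-zero residues.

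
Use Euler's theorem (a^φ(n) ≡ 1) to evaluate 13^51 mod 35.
By Euler: 13^{24} ≡ 1 mod 35 since gcd(13, 35) = 1. 51 = 2×24 + 3. So 13^{51} ≡ 13^{3} ≡ 27 mod 35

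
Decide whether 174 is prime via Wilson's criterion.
(173)! mod 174 = 0. Since 0 ≢ -1 (mod 174), 174 is not prime.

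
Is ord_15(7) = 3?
Powers of 7 mod 15: 7^1≡7, 7^2≡4, 7^3≡13, 7^4≡1. 7^3≡13≢1, so ord ≠ 3. No, the actual order is 4.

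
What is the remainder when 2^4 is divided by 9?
2^{4} = 16 ≡ 7 (mod 9)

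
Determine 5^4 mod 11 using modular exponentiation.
5^{4} = 625 ≡ 9 mod 11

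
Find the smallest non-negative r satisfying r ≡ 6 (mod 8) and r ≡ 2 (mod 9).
M = 8 × 9 = 72. M₁ = 9, y₁ ≡ 1 (mod 8). M₂ = 8, y₂ ≡ 8 (mod 9). r = 6×9×1 + 2×8×8 ≡ 38 (mod 72)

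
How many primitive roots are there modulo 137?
There are φ(137-1) = φ(136) = 64 primitive roots modulo 137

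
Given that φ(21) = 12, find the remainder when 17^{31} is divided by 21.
By Euler: 17^{12} ≡ 1 mod 21 since gcd(17, 21) = 1. 31 = 2×12 + 7. So 17^{31} ≡ 17^{7} ≡ 17 mod 21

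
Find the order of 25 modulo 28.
Powers of 25 mod 28: 25^1≡25, 25^2≡9, 25^3≡1. Order = 3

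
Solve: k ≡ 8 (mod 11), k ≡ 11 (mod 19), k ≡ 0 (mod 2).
M = 11 × 19 × 2 = 418. M₁ = 38, y₁ ≡ 9 (mod 11). M₂ = 22, y₂ ≡ 13 (mod 19). M₃ = 209, y₃ ≡ 1 (mod 2). k = 8×38×9 + 11×22×13 + 0×209×1 ≡ 30 (mod 418)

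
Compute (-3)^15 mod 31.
By repeated squaring mod 31: (-3)^{1}≡28, (-3)^{2}≡9, (-3)^{4}≡19, (-3)^{8}≡20. Then (-3)^{15} = (-3)^{8+4+2+1} ≡ 20 × 19 × 9 × 28 ≡ 1 mod 31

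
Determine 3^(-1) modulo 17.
Since 17 is prime, by Fermat 3^(-1) ≡ 3^{15} ≡ 6 (mod 17). Verify: 3 × 6 = 18 ≡ 1 (mod 17)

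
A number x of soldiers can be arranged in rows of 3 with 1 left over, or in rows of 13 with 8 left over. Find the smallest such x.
M = 3 × 13 = 39. M₁ = 13, y₁ ≡ 1 (mod 3). M₂ = 3, y₂ ≡ 9 (mod 13). x = 1×13×1 + 8×3×9 ≡ 34 (mod 39)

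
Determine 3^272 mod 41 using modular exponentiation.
Using Fermat: 3^{40} ≡ 1 (mod 41). 272 ≡ 32 (mod 40). So 3^{272} ≡ 3^{32} ≡ 1 (mod 41)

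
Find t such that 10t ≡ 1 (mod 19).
Since 19 is prime, by Fermat 10^(-1) ≡ 10^{17} ≡ 2 (mod 19). Verify: 10 × 2 = 20 ≡ 1 (mod 19)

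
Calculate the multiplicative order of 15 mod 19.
Powers of 15 mod 19: 15^1≡15, 15^2≡16, 15^3≡12, 15^4≡9, 15^5≡2, 15^6≡11, 15^7≡13, 15^8≡5, 15^9≡18, 15^10≡4, 15^11≡3, 15^12≡7, 15^13≡10, 15^14≡17, 15^15≡8, 15^16≡6, 15^17≡14, 15^18≡1. ord_19(15) = 18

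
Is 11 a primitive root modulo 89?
11^{22} ≡ 1 (mod 89) and 22 < 88, so ord_89(11) = 22 ≠ 88 and 11 is not a primitive root.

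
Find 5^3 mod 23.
5^{3} = 125 ≡ 10 mod 23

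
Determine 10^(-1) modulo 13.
Since 13 is prime, by Fermat 10^(-1) ≡ 10^{11} ≡ 4 mod 13. Verify: 10 × 4 = 40 ≡ 1 mod 13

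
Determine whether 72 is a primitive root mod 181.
72^{36} ≡ 1 mod 181 and 36 < 180, so ord_181(72) = 36 ≠ 180 and 72 is not a primitive root.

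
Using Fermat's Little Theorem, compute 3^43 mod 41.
By Fermat: 3^{40} ≡ 1 mod 41. So 3^{43} = 3^{40} · 3^{3} ≡ 3^{3} ≡ 27 mod 41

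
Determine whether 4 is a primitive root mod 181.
4^{90} ≡ 1 (mod 181) and 90 < 180, so ord_181(4) = 90 ≠ 180 and 4 is not a primitive root.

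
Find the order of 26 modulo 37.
Powers of 26 mod 37: 26^1≡26, 26^2≡10, 26^3≡1. Order = 3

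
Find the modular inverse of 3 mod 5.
Since 5 is prime, by Fermat 3^(-1) ≡ 3^{3} ≡ 2 (mod 5). Verify: 3 × 2 = 6 ≡ 1 (mod 5)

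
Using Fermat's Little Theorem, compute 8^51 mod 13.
By Fermat: 8^{12} ≡ 1 (mod 13). 51 = 4×12 + 3. So 8^{51} ≡ 8^{3} ≡ 5 (mod 13)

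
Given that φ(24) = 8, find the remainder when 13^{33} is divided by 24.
By Euler: 13^{8} ≡ 1 mod 24 since gcd(13, 24) = 1. 33 = 4×8 + 1. So 13^{33} ≡ 13^{1} ≡ 13 mod 24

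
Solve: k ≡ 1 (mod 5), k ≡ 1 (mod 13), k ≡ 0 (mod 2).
M = 5 × 13 × 2 = 130. M₁ = 26, y₁ ≡ 1 (mod 5). M₂ = 10, y₂ ≡ 4 (mod 13). M₃ = 65, y₃ ≡ 1 (mod 2). k = 1×26×1 + 1×10×4 + 0×65×1 ≡ 66 (mod 130)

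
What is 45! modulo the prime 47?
(46)! = (45)! × (46) ≡ -1 mod 47. So (45)! ≡ -1 × (46)^(-1) ≡ (-1)×(-1) = 1 mod 47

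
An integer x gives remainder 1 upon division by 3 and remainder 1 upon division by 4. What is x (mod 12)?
M = 3 × 4 = 12. M₁ = 4, y₁ ≡ 1 (mod 3). M₂ = 3, y₂ ≡ 3 (mod 4). x = 1×4×1 + 1×3×3 ≡ 1 (mod 12)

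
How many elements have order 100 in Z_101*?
There are φ(101-1) = φ(100) = 40 primitive roots modulo 101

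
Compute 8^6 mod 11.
By repeated squaring (mod 11): 8^{1}≡8, 8^{2}≡9, 8^{4}≡4. Then 8^{6} = 8^{4+2} ≡ 4 × 9 ≡ 3 (mod 11)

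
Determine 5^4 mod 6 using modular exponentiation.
5^{4} = 625 ≡ 1 mod 6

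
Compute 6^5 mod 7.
By repeated squaring (mod 7): 6^{1}≡6, 6^{2}≡1, 6^{4}≡1. Then 6^{5} = 6^{4+1} ≡ 1 × 6 ≡ 6 (mod 7)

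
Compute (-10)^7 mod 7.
Using Fermat: (-10)^{6} ≡ 1 mod 7. 7 ≡ 1 mod 6. So (-10)^{7} ≡ (-10)^{1} ≡ 4 mod 7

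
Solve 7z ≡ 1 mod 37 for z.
Since 37 is prime, by Fermat 7^(-1) ≡ 7^{35} ≡ 16 mod 37. Verify: 7 × 16 = 112 ≡ 1 mod 37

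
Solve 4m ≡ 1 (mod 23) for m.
Since 23 is prime, by Fermat 4^(-1) ≡ 4^{21} ≡ 6 (mod 23). Verify: 4 × 6 = 24 ≡ 1 (mod 23)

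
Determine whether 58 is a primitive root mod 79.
58^{26} ≡ 1 (mod 79) and 26 < 78, so ord_79(58) = 26 ≠ 78 and 58 is not a primitive root.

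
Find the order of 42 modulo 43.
Powers of 42 mod 43: 42^1≡42, 42^2≡1. So the order of 42 is 2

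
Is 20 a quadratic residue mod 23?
By Euler's criterion: 20^{11} ≡ 22 mod 23. Since this equals -1 (≡ 22), 20 is not a QR.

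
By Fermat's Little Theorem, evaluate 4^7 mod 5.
By Fermat: 4^{4} ≡ 1 (mod 5). So 4^{7} = 4^{4} · 4^{3} ≡ 4^{3} ≡ 4 (mod 5)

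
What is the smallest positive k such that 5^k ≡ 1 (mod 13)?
Powers of 5 mod 13: 5^1≡5, 5^2≡12, 5^3≡8, 5^4≡1. So the order of 5 is 4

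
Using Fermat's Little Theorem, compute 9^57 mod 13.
By Fermat: 9^{12} ≡ 1 (mod 13). 57 = 4×12 + 9. So 9^{57} ≡ 9^{9} ≡ 1 (mod 13)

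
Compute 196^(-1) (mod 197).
Since 197 is prime, by Fermat 196^(-1) ≡ 196^{195} ≡ 196 (mod 197). Verify: 196 × 196 = 38416 ≡ 1 (mod 197)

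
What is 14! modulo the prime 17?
(16)! = (14)! × (15) × (16) ≡ -1 (mod 17). So (14)! ≡ -1 × [(16)(15)]^(-1) ≡ 8 (mod 17)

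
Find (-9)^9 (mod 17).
By repeated squaring (mod 17): (-9)^{1}≡8, (-9)^{2}≡13, (-9)^{4}≡16, (-9)^{8}≡1. Then (-9)^{9} = (-9)^{8+1} ≡ 1 × 8 ≡ 8 (mod 17)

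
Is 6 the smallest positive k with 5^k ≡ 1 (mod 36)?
Powers of 5 mod 36: 5^1≡5, 5^2≡25, 5^3≡17, 5^4≡13, 5^5≡29, 5^6≡1. First k with 5^k≡1 is k=6. Yes, ord_36(5) = 6.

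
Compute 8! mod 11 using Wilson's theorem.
(10)! = (8)! × (9) × (10) ≡ -1 mod 11. So (8)! ≡ -1 × [(10)(9)]^(-1) ≡ 5 mod 11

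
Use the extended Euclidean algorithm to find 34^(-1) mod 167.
Extended GCD: 34(-54) + 167(11) = 1. So 34^(-1) ≡ -54 ≡ 113 mod 167. Verify: 34 × 113 = 3842 ≡ 1 mod 167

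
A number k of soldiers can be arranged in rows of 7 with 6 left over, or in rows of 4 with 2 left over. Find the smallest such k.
M = 7 × 4 = 28. M₁ = 4, y₁ ≡ 2 mod 7. M₂ = 7, y₂ ≡ 3 mod 4. k = 6×4×2 + 2×7×3 ≡ 6 mod 28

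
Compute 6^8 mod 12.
By repeated squaring mod 12: 6^{1}≡6, 6^{2}≡0, 6^{4}≡0, 6^{8}≡0. So 6^{8} ≡ 0 mod 12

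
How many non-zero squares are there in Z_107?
The squaring map on Z_107* is 2-to-1, so there are (106)/2 = 53 QRs.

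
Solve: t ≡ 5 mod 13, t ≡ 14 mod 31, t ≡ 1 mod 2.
M = 13 × 31 × 2 = 806. M₁ = 62, y₁ ≡ 4 mod 13. M₂ = 26, y₂ ≡ 6 mod 31. M₃ = 403, y₃ ≡ 1 mod 2. t = 5×62×4 + 14×26×6 + 1×403×1 ≡ 603 mod 806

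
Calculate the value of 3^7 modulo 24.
By repeated squaring (mod 24): 3^{1}≡3, 3^{2}≡9, 3^{4}≡9. Then 3^{7} = 3^{4+2+1} ≡ 9 × 9 × 3 ≡ 3 (mod 24)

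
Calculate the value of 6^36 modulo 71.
By repeated squaring (mod 71): 6^{1}≡6, 6^{2}≡36, 6^{4}≡18, 6^{8}≡40, 6^{16}≡38, 6^{32}≡24. Then 6^{36} = 6^{32+4} ≡ 24 × 18 ≡ 6 (mod 71)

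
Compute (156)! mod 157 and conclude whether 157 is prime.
(156)! mod 157 = 156. Since 156 ≡ -1 (mod 157), 157 is prime.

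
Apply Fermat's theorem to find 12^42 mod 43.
By Fermat's Little Theorem, 12^{42} ≡ 1 mod 43 since 43 is prime and gcd(12, 43) = 1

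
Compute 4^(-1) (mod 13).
Since 13 is prime, by Fermat 4^(-1) ≡ 4^{11} ≡ 10 (mod 13). Verify: 4 × 10 = 40 ≡ 1 (mod 13)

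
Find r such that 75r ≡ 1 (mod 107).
Since 107 is prime, by Fermat 75^(-1) ≡ 75^{105} ≡ 10 (mod 107). Verify: 75 × 10 = 750 ≡ 1 (mod 107)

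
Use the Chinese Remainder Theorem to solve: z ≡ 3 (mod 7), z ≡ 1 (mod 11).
M = 7 × 11 = 77. M₁ = 11, y₁ ≡ 2 (mod 7). M₂ = 7, y₂ ≡ 8 (mod 11). z = 3×11×2 + 1×7×8 ≡ 45 (mod 77)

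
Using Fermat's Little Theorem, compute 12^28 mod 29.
By Fermat's Little Theorem, 12^{28} ≡ 1 mod 29 since 29 is prime and gcd(12, 29) = 1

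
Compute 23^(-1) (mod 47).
Since 47 is prime, by Fermat 23^(-1) ≡ 23^{45} ≡ 45 (mod 47). Verify: 23 × 45 = 1035 ≡ 1 (mod 47)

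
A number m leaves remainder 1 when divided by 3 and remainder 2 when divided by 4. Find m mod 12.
M = 3 × 4 = 12. M₁ = 4, y₁ ≡ 1 mod 3. M₂ = 3, y₂ ≡ 3 mod 4. m = 1×4×1 + 2×3×3 ≡ 10 mod 12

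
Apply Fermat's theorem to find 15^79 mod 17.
By Fermat: 15^{16} ≡ 1 mod 17. 79 = 4×16 + 15. So 15^{79} ≡ 15^{15} ≡ 8 mod 17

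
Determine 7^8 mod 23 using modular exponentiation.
By repeated squaring mod 23: 7^{1}≡7, 7^{2}≡3, 7^{4}≡9, 7^{8}≡12. So 7^{8} ≡ 12 mod 23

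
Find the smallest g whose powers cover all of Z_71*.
g = 7. For each prime q|70: 7^{35}≡70, 7^{14}≡54, 7^{10}≡45, none ≡ 1, so ord_71(7) = 70 and 7 is a primitive root.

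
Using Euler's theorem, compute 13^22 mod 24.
By Euler: 13^{8} ≡ 1 mod 24 since gcd(13, 24) = 1. 22 = 2×8 + 6. So 13^{22} ≡ 13^{6} ≡ 1 mod 24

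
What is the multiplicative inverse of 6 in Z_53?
Since 53 is prime, by Fermat 6^(-1) ≡ 6^{51} ≡ 9 (mod 53). Verify: 6 × 9 = 54 ≡ 1 (mod 53)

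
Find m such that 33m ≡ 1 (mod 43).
Since 43 is prime, by Fermat 33^(-1) ≡ 33^{41} ≡ 30 (mod 43). Verify: 33 × 30 = 990 ≡ 1 (mod 43)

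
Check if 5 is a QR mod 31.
By Euler's criterion: 5^{15} ≡ 1 (mod 31). Since this equals 1, 5 is a QR.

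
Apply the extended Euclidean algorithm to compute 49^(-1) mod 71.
Extended GCD: 49(29) + 71(-20) = 1. So 49^(-1) ≡ 29 (mod 71). Verify: 49 × 29 = 1421 ≡ 1 (mod 71)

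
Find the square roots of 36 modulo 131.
The square roots of 36 mod 131 are 125 and 6. Verify: 125² = 15625 ≡ 36 (mod 131)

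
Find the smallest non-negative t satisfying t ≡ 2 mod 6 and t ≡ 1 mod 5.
M = 6 × 5 = 30. M₁ = 5, y₁ ≡ 5 mod 6. M₂ = 6, y₂ ≡ 1 mod 5. t = 2×5×5 + 1×6×1 ≡ 26 mod 30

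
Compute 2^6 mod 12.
By repeated squaring mod 12: 2^{1}≡2, 2^{2}≡4, 2^{4}≡4. Then 2^{6} = 2^{4+2} ≡ 4 × 4 ≡ 4 mod 12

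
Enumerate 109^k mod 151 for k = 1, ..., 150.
109^1, 109^2, ..., 109^{150} mod 151: [109, 103, 53, 39, 23, 91, 104, 11, 142, 76, 130, 127, 102, 95, 87, 121, 52, 81, 71, 38, 65, 139, 51, 123, 119, 136, 26, 116, 111, 19, 108, 145, 101, 137, 135, 68, 13, 58, 131, 85, 54, 148, 126, 144, 143, 34, 82, 29, 141, 118, 27, 74, 63, 72, 147, 17, 41, 90, 146, 59, 89, 37, 107, 36, 149, 84, 96, 45, 73, 105, 120, 94, 129, 18, 150, 42, 48, 98, 112, 128, 60, 47, 140, 9, 75, 21, 24, 49, 56, 64, 30, 99, 70, 80, 113, 86, 12, 100, 28, 32, 15, 125, 35, 40, 132, 43, 6, 50, 14, 16, 83, 138, 93, 20, 66, 97, 3, 25, 7, 8, 117, 69, 122, 10, 33, 124, 77, 88, 79, 4, 134, 110, 61, 5, 92, 62, 114, 44, 115, 2, 67, 55, 106, 78, 46, 31, 57, 22, 133, 1]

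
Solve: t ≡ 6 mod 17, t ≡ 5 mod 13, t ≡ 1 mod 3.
M = 17 × 13 × 3 = 663. M₁ = 39, y₁ ≡ 7 mod 17. M₂ = 51, y₂ ≡ 12 mod 13. M₃ = 221, y₃ ≡ 2 mod 3. t = 6×39×7 + 5×51×12 + 1×221×2 ≡ 499 mod 663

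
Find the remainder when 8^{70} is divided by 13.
By Fermat: 8^{12} ≡ 1 (mod 13). 70 = 5×12 + 10. So 8^{70} ≡ 8^{10} ≡ 12 (mod 13)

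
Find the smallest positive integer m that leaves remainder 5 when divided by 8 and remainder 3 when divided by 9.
M = 8 × 9 = 72. M₁ = 9, y₁ ≡ 1 (mod 8). M₂ = 8, y₂ ≡ 8 (mod 9). m = 5×9×1 + 3×8×8 ≡ 21 (mod 72)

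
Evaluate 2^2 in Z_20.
2^{2} = 4 ≡ 4 (mod 20)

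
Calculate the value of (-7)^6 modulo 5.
Using Fermat: (-7)^{4} ≡ 1 mod 5. 6 ≡ 2 mod 4. So (-7)^{6} ≡ (-7)^{2} ≡ 4 mod 5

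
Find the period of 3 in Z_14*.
Powers of 3 mod 14: 3^1≡3, 3^2≡9, 3^3≡13, 3^4≡11, 3^5≡5, 3^6≡1. ord_14(3) = 6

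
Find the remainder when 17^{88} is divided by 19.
By Fermat: 17^{18} ≡ 1 (mod 19). 88 = 4×18 + 16. So 17^{88} ≡ 17^{16} ≡ 5 (mod 19)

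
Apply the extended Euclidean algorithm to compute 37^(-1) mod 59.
Extended GCD: 37(8) + 59(-5) = 1. So 37^(-1) ≡ 8 (mod 59). Verify: 37 × 8 = 296 ≡ 1 (mod 59)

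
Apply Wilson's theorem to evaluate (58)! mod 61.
(60)! = (58)! × (59) × (60) ≡ -1 mod 61. So (58)! ≡ -1 × [(60)(59)]^(-1) ≡ 30 mod 61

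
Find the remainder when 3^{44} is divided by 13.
By Fermat: 3^{12} ≡ 1 (mod 13). 44 = 3×12 + 8. So 3^{44} ≡ 3^{8} ≡ 9 (mod 13)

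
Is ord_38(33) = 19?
Powers of 33 mod 38: 33^1≡33, 33^2≡25, 33^3≡27, 33^4≡17, 33^5≡29, 33^6≡7, 33^7≡3, 33^8≡23, 33^9≡37, 33^10≡5, 33^11≡13, 33^12≡11, 33^13≡21, 33^14≡9, 33^15≡31, 33^16≡35, 33^17≡15, 33^18≡1. Already 33^18≡1, so the order is 18 < 19. No, the actual order is 18.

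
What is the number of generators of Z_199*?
There are φ(199-1) = φ(198) = 60 primitive roots modulo 199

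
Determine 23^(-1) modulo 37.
Since 37 is prime, by Fermat 23^(-1) ≡ 23^{35} ≡ 29 mod 37. Verify: 23 × 29 = 667 ≡ 1 mod 37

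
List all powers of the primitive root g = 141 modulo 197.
141^1, 141^2, ..., 141^{196} mod 197: [141, 181, 108, 59, 45, 41, 68, 132, 94, 55, 72, 105, 30, 93, 111, 88, 194, 168, 48, 70, 20, 62, 74, 190, 195, 112, 32, 178, 79, 107, 115, 61, 130, 9, 87, 53, 184, 137, 11, 172, 21, 6, 58, 101, 57, 157, 73, 49, 14, 4, 170, 133, 38, 39, 180, 164, 75, 134, 179, 23, 91, 26, 120, 175, 50, 155, 185, 81, 192, 83, 80, 51, 99, 169, 189, 54, 128, 121, 119, 34, 66, 47, 126, 36, 151, 15, 145, 154, 44, 97, 84, 24, 35, 10, 31, 37, 95, 196, 56, 16, 89, 138, 152, 156, 129, 65, 103, 142, 125, 92, 167, 104, 86, 109, 3, 29, 149, 127, 177, 135, 123, 7, 2, 85, 165, 19, 118, 90, 82, 136, 67, 188, 110, 144, 13, 60, 186, 25, 176, 191, 139, 96, 140, 40, 124, 148, 183, 193, 27, 64, 159, 158, 17, 33, 122, 63, 18, 174, 106, 171, 77, 22, 147, 42, 12, 116, 5, 114, 117, 146, 98, 28, 8, 143, 69, 76, 78, 163, 131, 150, 71, 161, 46, 182, 52, 43, 153, 100, 113, 173, 162, 187, 166, 160, 102, 1]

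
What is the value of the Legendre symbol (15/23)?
(15/23) = 15^{11} mod 23 = -1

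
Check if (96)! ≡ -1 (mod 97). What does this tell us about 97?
(96)! mod 97 = 96. Since this equals -1 (mod 97), Wilson confirms 97 is prime.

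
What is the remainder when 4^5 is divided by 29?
By repeated squaring (mod 29): 4^{1}≡4, 4^{2}≡16, 4^{4}≡24. Then 4^{5} = 4^{4+1} ≡ 24 × 4 ≡ 9 (mod 29)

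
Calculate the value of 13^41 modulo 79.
By repeated squaring (mod 79): 13^{1}≡13, 13^{2}≡11, 13^{4}≡42, 13^{8}≡26, 13^{16}≡44, 13^{32}≡40. Then 13^{41} = 13^{32+8+1} ≡ 40 × 26 × 13 ≡ 11 (mod 79)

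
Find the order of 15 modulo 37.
Powers of 15 mod 37: 15^1≡15, 15^2≡3, 15^3≡8, 15^4≡9, 15^5≡24, 15^6≡27, 15^7≡35, 15^8≡7, 15^9≡31, 15^10≡21, 15^11≡19, 15^12≡26, 15^13≡20, 15^14≡4, 15^15≡23, 15^16≡12, 15^17≡32, 15^18≡36, 15^19≡22, 15^20≡34, 15^21≡29, 15^22≡28, 15^23≡13, 15^24≡10, 15^25≡2, 15^26≡30, 15^27≡6, 15^28≡16, 15^29≡18, 15^30≡11, 15^31≡17, 15^32≡33, 15^33≡14, 15^34≡25, 15^35≡5, 15^36≡1. So the order of 15 is 36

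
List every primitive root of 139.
There are φ(138) = 44 primitive roots mod 139: {2, 3, 12, 15, 17, 18, 19, 21, 22, 26, 32, 40, 50, 53, 56, 58, 61, 68, 70, 72, 73, 85, 88, 90, 92, 93, 98, 101, 102, 104, 108, 109, 110, 111, 114, 115, 119, 123, 126, 128, 130, 132, 134, 135}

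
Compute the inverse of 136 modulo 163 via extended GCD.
Extended GCD: 136(6) + 163(-5) = 1. So 136^(-1) ≡ 6 (mod 163). Verify: 136 × 6 = 816 ≡ 1 (mod 163)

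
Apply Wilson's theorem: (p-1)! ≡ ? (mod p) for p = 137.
By Wilson's theorem, (136)! ≡ -1 ≡ 136 (mod 137)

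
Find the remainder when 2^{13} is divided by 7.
By Fermat: 2^{6} ≡ 1 (mod 7). 13 = 2×6 + 1. So 2^{13} ≡ 2^{1} ≡ 2 (mod 7)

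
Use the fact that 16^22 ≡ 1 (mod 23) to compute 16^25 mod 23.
By Fermat: 16^{22} ≡ 1 (mod 23). So 16^{25} = 16^{22} · 16^{3} ≡ 16^{3} ≡ 2 (mod 23)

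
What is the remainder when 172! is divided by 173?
By Wilson's theorem, (172)! ≡ -1 ≡ 172 (mod 173)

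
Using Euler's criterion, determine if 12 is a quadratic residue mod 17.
By Euler's criterion: 12^{8} ≡ 16 (mod 17). Since this equals -1 (≡ 16), 12 is not a QR.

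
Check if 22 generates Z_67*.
22^{11} ≡ 1 (mod 67) and 11 < 66, so ord_67(22) = 11 ≠ 66 and 22 is not a primitive root.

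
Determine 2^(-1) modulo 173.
Since 173 is prime, by Fermat 2^(-1) ≡ 2^{171} ≡ 87 mod 173. Verify: 2 × 87 = 174 ≡ 1 mod 173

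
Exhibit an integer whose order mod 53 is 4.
23 has order 4 mod 53 since 23^{4} ≡ 1 (mod 53) and no smaller power works.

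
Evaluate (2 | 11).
(2/11) = 2^{5} mod 11 = -1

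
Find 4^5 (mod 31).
By repeated squaring (mod 31): 4^{1}≡4, 4^{2}≡16, 4^{4}≡8. Then 4^{5} = 4^{4+1} ≡ 8 × 4 ≡ 1 (mod 31)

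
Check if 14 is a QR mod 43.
By Euler's criterion: 14^{21} ≡ 1 (mod 43). Since this equals 1, 14 is a QR.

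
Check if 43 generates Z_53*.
43^{26} ≡ 1 mod 53 and 26 < 52, so ord_53(43) = 26 ≠ 52 and 43 is not a primitive root.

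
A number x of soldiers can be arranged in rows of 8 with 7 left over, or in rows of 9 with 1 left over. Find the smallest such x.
M = 8 × 9 = 72. M₁ = 9, y₁ ≡ 1 mod 8. M₂ = 8, y₂ ≡ 8 mod 9. x = 7×9×1 + 1×8×8 ≡ 55 mod 72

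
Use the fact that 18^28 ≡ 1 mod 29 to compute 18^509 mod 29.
By Fermat: 18^{28} ≡ 1 mod 29. 509 ≡ 5 mod 28. So 18^{509} ≡ 18^{5} ≡ 15 mod 29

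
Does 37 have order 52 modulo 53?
37^{26} ≡ 1 (mod 53) and 26 < 52, so ord_53(37) = 26 ≠ 52 and 37 is not a primitive root.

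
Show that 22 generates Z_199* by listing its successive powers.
22^1, 22^2, ..., 22^{198} mod 199: [22, 86, 101, 33, 129, 52, 149, 94, 78, 124, 141, 117, 186, 112, 76, 80, 168, 114, 120, 53, 171, 180, 179, 157, 71, 169, 136, 7, 154, 5, 110, 32, 107, 165, 48, 61, 148, 72, 191, 23, 108, 187, 134, 162, 181, 2, 44, 172, 3, 66, 59, 104, 99, 188, 156, 49, 83, 35, 173, 25, 152, 160, 137, 29, 41, 106, 143, 161, 159, 115, 142, 139, 73, 14, 109, 10, 21, 64, 15, 131, 96, 122, 97, 144, 183, 46, 17, 175, 69, 125, 163, 4, 88, 145, 6, 132, 118, 9, 198, 177, 113, 98, 166, 70, 147, 50, 105, 121, 75, 58, 82, 13, 87, 123, 119, 31, 85, 79, 146, 28, 19, 20, 42, 128, 30, 63, 192, 45, 194, 89, 167, 92, 34, 151, 138, 51, 127, 8, 176, 91, 12, 65, 37, 18, 197, 155, 27, 196, 133, 140, 95, 100, 11, 43, 150, 116, 164, 26, 174, 47, 39, 62, 170, 158, 93, 56, 38, 40, 84, 57, 60, 126, 185, 90, 189, 178, 135, 184, 68, 103, 77, 102, 55, 16, 153, 182, 24, 130, 74, 36, 195, 111, 54, 193, 67, 81, 190, 1]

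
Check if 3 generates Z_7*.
ord_7(3) divides 6. For each prime q|6: 3^{3}≡6, 3^{2}≡2, none ≡ 1. So 3 has order 6 and is a primitive root mod 7.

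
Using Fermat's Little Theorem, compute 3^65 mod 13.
By Fermat: 3^{12} ≡ 1 (mod 13). 65 = 5×12 + 5. So 3^{65} ≡ 3^{5} ≡ 9 (mod 13)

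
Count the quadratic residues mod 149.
For prime 149, there are (p-1)/2 = (149-1)/2 = 74 quadratic residues (excluding 0).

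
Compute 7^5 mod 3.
Using Fermat: 7^{2} ≡ 1 (mod 3). 5 ≡ 1 (mod 2). So 7^{5} ≡ 7^{1} ≡ 1 (mod 3)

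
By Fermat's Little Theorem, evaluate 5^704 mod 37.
By Fermat: 5^{36} ≡ 1 mod 37. 704 ≡ 20 mod 36. So 5^{704} ≡ 5^{20} ≡ 12 mod 37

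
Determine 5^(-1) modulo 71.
Since 71 is prime, by Fermat 5^(-1) ≡ 5^{69} ≡ 57 (mod 71). Verify: 5 × 57 = 285 ≡ 1 (mod 71)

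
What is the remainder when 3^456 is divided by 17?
Using Fermat: 3^{16} ≡ 1 (mod 17). 456 ≡ 8 (mod 16). So 3^{456} ≡ 3^{8} ≡ 16 (mod 17)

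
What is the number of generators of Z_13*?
A prime p has φ(p-1) primitive roots; here φ(12) = 4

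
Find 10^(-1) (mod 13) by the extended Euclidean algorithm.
Extended GCD: 10(4) + 13(-3) = 1. So 10^(-1) ≡ 4 (mod 13). Verify: 10 × 4 = 40 ≡ 1 (mod 13)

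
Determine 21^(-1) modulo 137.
Since 137 is prime, by Fermat 21^(-1) ≡ 21^{135} ≡ 124 (mod 137). Verify: 21 × 124 = 2604 ≡ 1 (mod 137)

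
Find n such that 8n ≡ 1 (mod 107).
Since 107 is prime, by Fermat 8^(-1) ≡ 8^{105} ≡ 67 (mod 107). Verify: 8 × 67 = 536 ≡ 1 (mod 107)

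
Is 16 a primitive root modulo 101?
16^{25} ≡ 1 (mod 101) and 25 < 100, so ord_101(16) = 25 ≠ 100 and 16 is not a primitive root.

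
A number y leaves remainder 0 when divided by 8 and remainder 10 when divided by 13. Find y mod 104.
M = 8 × 13 = 104. M₁ = 13, y₁ ≡ 5 mod 8. M₂ = 8, y₂ ≡ 5 mod 13. y = 0×13×5 + 10×8×5 ≡ 88 mod 104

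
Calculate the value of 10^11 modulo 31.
By repeated squaring (mod 31): 10^{1}≡10, 10^{2}≡7, 10^{4}≡18, 10^{8}≡14. Then 10^{11} = 10^{8+2+1} ≡ 14 × 7 × 10 ≡ 19 (mod 31)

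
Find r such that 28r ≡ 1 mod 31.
Since 31 is prime, by Fermat 28^(-1) ≡ 28^{29} ≡ 10 mod 31. Verify: 28 × 10 = 280 ≡ 1 mod 31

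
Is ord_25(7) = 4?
Powers of 7 mod 25: 7^1≡7, 7^2≡24, 7^3≡18, 7^4≡1. First k with 7^k≡1 is k=4. Yes, ord_25(7) = 4.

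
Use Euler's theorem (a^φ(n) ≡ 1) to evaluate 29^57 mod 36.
By Euler: 29^{12} ≡ 1 mod 36 since gcd(29, 36) = 1. 57 = 4×12 + 9. So 29^{57} ≡ 29^{9} ≡ 17 mod 36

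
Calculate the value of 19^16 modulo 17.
Using Fermat: 19^{16} ≡ 1 (mod 17). 16 ≡ 0 (mod 16). So 19^{16} ≡ 19^{0} ≡ 1 (mod 17)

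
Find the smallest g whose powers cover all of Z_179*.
g = 2. For each prime q|178: 2^{89}≡178, 2^{2}≡4, none ≡ 1, so ord_179(2) = 178 and 2 is a primitive root.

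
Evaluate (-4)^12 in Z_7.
Using Fermat: (-4)^{6} ≡ 1 (mod 7). 12 ≡ 0 (mod 6). So (-4)^{12} ≡ (-4)^{0} ≡ 1 (mod 7)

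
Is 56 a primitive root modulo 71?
ord_71(56) divides 70. For each prime q|70: 56^{35}≡70, 56^{14}≡25, 56^{10}≡48, none ≡ 1. So 56 has order 70 and is a primitive root mod 71.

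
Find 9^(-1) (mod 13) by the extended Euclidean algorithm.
Extended GCD: 9(3) + 13(-2) = 1. So 9^(-1) ≡ 3 (mod 13). Verify: 9 × 3 = 27 ≡ 1 (mod 13)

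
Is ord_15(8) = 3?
Powers of 8 mod 15: 8^1≡8, 8^2≡4, 8^3≡2, 8^4≡1. 8^3≡2≢1, so ord ≠ 3. No, the actual order is 4.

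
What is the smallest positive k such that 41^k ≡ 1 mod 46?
Powers of 41 mod 46: 41^1≡41, 41^2≡25, 41^3≡13, 41^4≡27, 41^5≡3, 41^6≡31, 41^7≡29, 41^8≡39, 41^9≡35, 41^10≡9, 41^11≡1. So the order of 41 is 11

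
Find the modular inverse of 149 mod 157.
Since 157 is prime, by Fermat 149^(-1) ≡ 149^{155} ≡ 98 mod 157. Verify: 149 × 98 = 14602 ≡ 1 mod 157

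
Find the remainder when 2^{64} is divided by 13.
By Fermat: 2^{12} ≡ 1 mod 13. 64 = 5×12 + 4. So 2^{64} ≡ 2^{4} ≡ 3 mod 13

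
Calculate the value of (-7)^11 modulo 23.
By repeated squaring mod 23: (-7)^{1}≡16, (-7)^{2}≡3, (-7)^{4}≡9, (-7)^{8}≡12. Then (-7)^{11} = (-7)^{8+2+1} ≡ 12 × 3 × 16 ≡ 1 mod 23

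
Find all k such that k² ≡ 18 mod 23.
The square roots of 18 mod 23 are 8 and 15. Verify: 8² = 64 ≡ 18 mod 23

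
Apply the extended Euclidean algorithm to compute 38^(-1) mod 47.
Extended GCD: 38(-21) + 47(17) = 1. So 38^(-1) ≡ -21 ≡ 26 mod 47. Verify: 38 × 26 = 988 ≡ 1 mod 47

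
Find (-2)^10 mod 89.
By repeated squaring mod 89: (-2)^{1}≡87, (-2)^{2}≡4, (-2)^{4}≡16, (-2)^{8}≡78. Then (-2)^{10} = (-2)^{8+2} ≡ 78 × 4 ≡ 45 mod 89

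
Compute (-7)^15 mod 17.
By repeated squaring mod 17: (-7)^{1}≡10, (-7)^{2}≡15, (-7)^{4}≡4, (-7)^{8}≡16. Then (-7)^{15} = (-7)^{8+4+2+1} ≡ 16 × 4 × 15 × 10 ≡ 12 mod 17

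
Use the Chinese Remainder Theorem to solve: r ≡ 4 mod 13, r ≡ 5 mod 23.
M = 13 × 23 = 299. M₁ = 23, y₁ ≡ 4 mod 13. M₂ = 13, y₂ ≡ 16 mod 23. r = 4×23×4 + 5×13×16 ≡ 212 mod 299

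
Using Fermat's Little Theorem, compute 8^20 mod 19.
By Fermat: 8^{18} ≡ 1 mod 19. So 8^{20} = 8^{18} · 8^{2} ≡ 8^{2} ≡ 7 mod 19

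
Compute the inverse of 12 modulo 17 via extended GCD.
Extended GCD: 12(-7) + 17(5) = 1. So 12^(-1) ≡ -7 ≡ 10 (mod 17). Verify: 12 × 10 = 120 ≡ 1 (mod 17)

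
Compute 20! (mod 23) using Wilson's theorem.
(22)! = (20)! × (21) × (22) ≡ -1 (mod 23). So (20)! ≡ -1 × [(22)(21)]^(-1) ≡ 11 (mod 23)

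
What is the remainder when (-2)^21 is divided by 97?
By repeated squaring mod 97: (-2)^{1}≡95, (-2)^{2}≡4, (-2)^{4}≡16, (-2)^{8}≡62, (-2)^{16}≡61. Then (-2)^{21} = (-2)^{16+4+1} ≡ 61 × 16 × 95 ≡ 85 mod 97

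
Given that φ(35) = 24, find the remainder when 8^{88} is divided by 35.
By Euler: 8^{24} ≡ 1 (mod 35) since gcd(8, 35) = 1. 88 = 3×24 + 16. So 8^{88} ≡ 8^{16} ≡ 1 (mod 35)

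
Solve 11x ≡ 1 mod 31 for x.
Since 31 is prime, by Fermat 11^(-1) ≡ 11^{29} ≡ 17 mod 31. Verify: 11 × 17 = 187 ≡ 1 mod 31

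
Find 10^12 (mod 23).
By repeated squaring (mod 23): 10^{1}≡10, 10^{2}≡8, 10^{4}≡18, 10^{8}≡2. Then 10^{12} = 10^{8+4} ≡ 2 × 18 ≡ 13 (mod 23)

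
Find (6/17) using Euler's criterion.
(6/17) = 6^{8} mod 17 = -1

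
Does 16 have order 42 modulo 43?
16^{7} ≡ 1 (mod 43) and 7 < 42, so ord_43(16) = 7 ≠ 42 and 16 is not a primitive root.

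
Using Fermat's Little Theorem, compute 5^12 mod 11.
By Fermat: 5^{10} ≡ 1 mod 11. So 5^{12} = 5^{10} · 5^{2} ≡ 5^{2} ≡ 3 mod 11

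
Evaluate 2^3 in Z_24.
2^{3} = 8 ≡ 8 (mod 24)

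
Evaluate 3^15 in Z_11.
Using Fermat: 3^{10} ≡ 1 (mod 11). 15 ≡ 5 (mod 10). So 3^{15} ≡ 3^{5} ≡ 1 (mod 11)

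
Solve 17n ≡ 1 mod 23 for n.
Since 23 is prime, by Fermat 17^(-1) ≡ 17^{21} ≡ 19 mod 23. Verify: 17 × 19 = 323 ≡ 1 mod 23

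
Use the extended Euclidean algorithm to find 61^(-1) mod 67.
Extended GCD: 61(11) + 67(-10) = 1. So 61^(-1) ≡ 11 mod 67. Verify: 61 × 11 = 671 ≡ 1 mod 67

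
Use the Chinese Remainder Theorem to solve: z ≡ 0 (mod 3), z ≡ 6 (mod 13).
M = 3 × 13 = 39. M₁ = 13, y₁ ≡ 1 (mod 3). M₂ = 3, y₂ ≡ 9 (mod 13). z = 0×13×1 + 6×3×9 ≡ 6 (mod 39)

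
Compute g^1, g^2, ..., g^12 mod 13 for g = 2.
2^1, 2^2, ..., 2^{12} mod 13: [2, 4, 8, 3, 6, 12, 11, 9, 5, 10, 7, 1]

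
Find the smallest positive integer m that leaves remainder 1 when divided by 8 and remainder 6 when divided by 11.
M = 8 × 11 = 88. M₁ = 11, y₁ ≡ 3 (mod 8). M₂ = 8, y₂ ≡ 7 (mod 11). m = 1×11×3 + 6×8×7 ≡ 17 (mod 88)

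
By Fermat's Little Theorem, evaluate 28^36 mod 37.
By Fermat's Little Theorem, 28^{36} ≡ 1 mod 37 since 37 is prime and gcd(28, 37) = 1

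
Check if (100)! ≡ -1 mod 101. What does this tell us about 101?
(100)! mod 101 = 100. Since this equals -1 mod 101, Wilson confirms 101 is prime.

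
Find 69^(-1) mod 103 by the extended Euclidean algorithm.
Extended GCD: 69(3) + 103(-2) = 1. So 69^(-1) ≡ 3 mod 103. Verify: 69 × 3 = 207 ≡ 1 mod 103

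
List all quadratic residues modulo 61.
QRs mod 61: {1, 3, 4, 5, 9, 12, 13, 14, 15, 16, 19, 20, 22, 25, 27, 34, 36, 39, 41, 42, 45, 46, 47, 48, 49, 52, 56, 57, 58, 60}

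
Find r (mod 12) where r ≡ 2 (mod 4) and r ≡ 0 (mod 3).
M = 4 × 3 = 12. M₁ = 3, y₁ ≡ 3 (mod 4). M₂ = 4, y₂ ≡ 1 (mod 3). r = 2×3×3 + 0×4×1 ≡ 6 (mod 12)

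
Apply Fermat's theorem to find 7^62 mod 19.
By Fermat: 7^{18} ≡ 1 mod 19. 62 = 3×18 + 8. So 7^{62} ≡ 7^{8} ≡ 11 mod 19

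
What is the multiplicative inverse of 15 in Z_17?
Since 17 is prime, by Fermat 15^(-1) ≡ 15^{15} ≡ 8 (mod 17). Verify: 15 × 8 = 120 ≡ 1 (mod 17)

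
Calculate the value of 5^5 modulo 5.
By repeated squaring (mod 5): 5^{1}≡0, 5^{2}≡0, 5^{4}≡0. Then 5^{5} = 5^{4+1} ≡ 0 × 0 ≡ 0 (mod 5)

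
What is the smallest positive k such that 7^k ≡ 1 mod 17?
Powers of 7 mod 17: 7^1≡7, 7^2≡15, 7^3≡3, 7^4≡4, 7^5≡11, 7^6≡9, 7^7≡12, 7^8≡16, 7^9≡10, 7^10≡2, 7^11≡14, 7^12≡13, 7^13≡6, 7^14≡8, 7^15≡5, 7^16≡1. ord_17(7) = 16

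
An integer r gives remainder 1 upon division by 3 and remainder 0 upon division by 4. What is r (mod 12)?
M = 3 × 4 = 12. M₁ = 4, y₁ ≡ 1 (mod 3). M₂ = 3, y₂ ≡ 3 (mod 4). r = 1×4×1 + 0×3×3 ≡ 4 (mod 12)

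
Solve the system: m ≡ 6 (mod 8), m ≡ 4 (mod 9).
M = 8 × 9 = 72. M₁ = 9, y₁ ≡ 1 (mod 8). M₂ = 8, y₂ ≡ 8 (mod 9). m = 6×9×1 + 4×8×8 ≡ 22 (mod 72)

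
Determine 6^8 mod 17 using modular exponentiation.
By repeated squaring mod 17: 6^{1}≡6, 6^{2}≡2, 6^{4}≡4, 6^{8}≡16. So 6^{8} ≡ 16 mod 17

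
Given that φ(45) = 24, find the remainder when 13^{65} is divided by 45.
By Euler: 13^{24} ≡ 1 (mod 45) since gcd(13, 45) = 1. 65 = 2×24 + 17. So 13^{65} ≡ 13^{17} ≡ 43 (mod 45)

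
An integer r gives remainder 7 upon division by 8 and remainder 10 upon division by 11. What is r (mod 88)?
M = 8 × 11 = 88. M₁ = 11, y₁ ≡ 3 (mod 8). M₂ = 8, y₂ ≡ 7 (mod 11). r = 7×11×3 + 10×8×7 ≡ 87 (mod 88)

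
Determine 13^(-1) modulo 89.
Since 89 is prime, by Fermat 13^(-1) ≡ 13^{87} ≡ 48 mod 89. Verify: 13 × 48 = 624 ≡ 1 mod 89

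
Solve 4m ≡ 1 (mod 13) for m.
Since 13 is prime, by Fermat 4^(-1) ≡ 4^{11} ≡ 10 (mod 13). Verify: 4 × 10 = 40 ≡ 1 (mod 13)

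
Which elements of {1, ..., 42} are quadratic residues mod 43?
QRs mod 43: {1, 4, 6, 9, 10, 11, 13, 14, 15, 16, 17, 21, 23, 24, 25, 31, 35, 36, 38, 40, 41}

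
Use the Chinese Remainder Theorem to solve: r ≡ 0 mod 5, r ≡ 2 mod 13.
M = 5 × 13 = 65. M₁ = 13, y₁ ≡ 2 mod 5. M₂ = 5, y₂ ≡ 8 mod 13. r = 0×13×2 + 2×5×8 ≡ 15 mod 65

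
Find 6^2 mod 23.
6^{2} = 36 ≡ 13 mod 23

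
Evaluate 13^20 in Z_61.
By repeated squaring (mod 61): 13^{1}≡13, 13^{2}≡47, 13^{4}≡13, 13^{8}≡47, 13^{16}≡13. Then 13^{20} = 13^{16+4} ≡ 13 × 13 ≡ 47 (mod 61)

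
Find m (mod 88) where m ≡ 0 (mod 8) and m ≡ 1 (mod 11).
M = 8 × 11 = 88. M₁ = 11, y₁ ≡ 3 (mod 8). M₂ = 8, y₂ ≡ 7 (mod 11). m = 0×11×3 + 1×8×7 ≡ 56 (mod 88)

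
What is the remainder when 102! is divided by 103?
By Wilson's theorem, (102)! ≡ -1 ≡ 102 mod 103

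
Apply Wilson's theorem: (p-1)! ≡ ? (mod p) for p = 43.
By Wilson's theorem, (42)! ≡ -1 ≡ 42 mod 43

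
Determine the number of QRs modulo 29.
Exactly half the non-zero residues mod a prime are QRs: (29-1)/2 = 14.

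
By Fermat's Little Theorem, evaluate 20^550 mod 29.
By Fermat: 20^{28} ≡ 1 mod 29. 550 ≡ 18 mod 28. So 20^{550} ≡ 20^{18} ≡ 7 mod 29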